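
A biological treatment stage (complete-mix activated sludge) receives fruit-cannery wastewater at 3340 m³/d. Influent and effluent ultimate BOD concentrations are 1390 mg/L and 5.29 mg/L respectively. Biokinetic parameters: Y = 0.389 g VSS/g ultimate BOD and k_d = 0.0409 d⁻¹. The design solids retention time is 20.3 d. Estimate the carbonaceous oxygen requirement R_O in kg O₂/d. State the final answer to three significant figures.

Correct the yield for decay: Y_obs = Y/(1 + k_d θ_c) = 0.389 / (1 + 0.0409 × 20.3) = 0.389 / 1.830 = 0.2125.
Q·(S₀ − S) = 3340 × (1390 − 5.29) × 10⁻³ = 4625 kg/d removed.
Biomass synthesised: P_X = Y_obs × 4625 = 983.0 kg VSS/d.
R_O = Q·ΔS − 1.42 P_X = 4625 − 1396 = 3229 kg O₂/d.

R_O ≈ 3230 kg O₂/d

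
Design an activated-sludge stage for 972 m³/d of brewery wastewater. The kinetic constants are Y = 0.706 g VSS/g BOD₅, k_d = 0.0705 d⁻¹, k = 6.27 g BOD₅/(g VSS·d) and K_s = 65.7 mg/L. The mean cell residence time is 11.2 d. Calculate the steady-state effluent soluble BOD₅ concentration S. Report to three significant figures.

Effluent substrate depends only on kinetics and SRT: S = K_s(1 + k_d θ_c) / [θ_c(Yk − k_d) − 1] = 65.7 × (1 + 0.0705 × 11.2) / [11.2 × (0.706 × 6.27 − 0.0705) − 1] = 117.6 / 47.79 = 2.460 mg/L.

S ≈ 2.46 mg/L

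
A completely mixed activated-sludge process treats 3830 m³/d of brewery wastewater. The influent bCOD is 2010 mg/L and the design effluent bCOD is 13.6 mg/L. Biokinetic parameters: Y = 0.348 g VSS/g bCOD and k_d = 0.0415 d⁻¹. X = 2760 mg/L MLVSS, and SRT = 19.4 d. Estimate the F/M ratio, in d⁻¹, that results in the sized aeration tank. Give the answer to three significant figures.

F/M ≈ 0.269 d⁻¹

Rearranging the biomass balance for a CMAS with decay, V = Y·Q·ΔS·θ_c / [X·(1+k_d θ_c)] = 0.348 × 3830 × (2010 − 13.6) × 19.4 / [2760 × (1 + 0.0415 × 19.4)] = 5.16×10^7 / 4982 = 10361 m³.
Food-to-microorganism ratio F/M = Q S₀ / (V X) = 3830 × 2010 / (10361 × 2760) = 0.2692 d⁻¹.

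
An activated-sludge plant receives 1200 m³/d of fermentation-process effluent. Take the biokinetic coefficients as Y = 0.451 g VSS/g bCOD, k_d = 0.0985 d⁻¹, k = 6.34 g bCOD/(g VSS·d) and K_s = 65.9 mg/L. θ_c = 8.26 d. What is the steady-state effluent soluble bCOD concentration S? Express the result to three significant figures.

S ≈ 5.48 mg/L

For a completely mixed reactor with recycle the Lawrence–McCarty relation gives S = K_s·(1 + k_d·θ_c) / [θ_c·(Y·k − k_d) − 1] = 65.9 × (1 + 0.0985 × 8.26) / [8.26 × (0.451 × 6.34 − 0.0985) − 1] = 119.5 / 21.80 = 5.481 mg/L.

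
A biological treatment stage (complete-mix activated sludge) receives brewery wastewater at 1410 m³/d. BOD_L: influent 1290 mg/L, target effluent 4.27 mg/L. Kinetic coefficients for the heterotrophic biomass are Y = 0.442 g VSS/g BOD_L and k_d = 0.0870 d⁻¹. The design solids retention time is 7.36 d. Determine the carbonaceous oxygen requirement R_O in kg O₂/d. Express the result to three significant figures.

Correct the yield for decay: Y_obs = Y/(1 + k_d θ_c) = 0.442 / (1 + 0.0870 × 7.36) = 0.442 / 1.640 = 0.2695.
ΔS = 1290 − 4.27 = 1286 mg/L, so the substrate removal rate is 1410 × 1286/1000 = 1813 kg BOD_L/d.
Net sludge production P_X = 0.2695 × 1813 = 488.5 kg VSS/d.
R_O = Q·(S₀ − S) − 1.42·P_X = 1813 − 1.42 × 488.5 = 1119 kg O₂/d.

R_O ≈ 1120 kg O₂/d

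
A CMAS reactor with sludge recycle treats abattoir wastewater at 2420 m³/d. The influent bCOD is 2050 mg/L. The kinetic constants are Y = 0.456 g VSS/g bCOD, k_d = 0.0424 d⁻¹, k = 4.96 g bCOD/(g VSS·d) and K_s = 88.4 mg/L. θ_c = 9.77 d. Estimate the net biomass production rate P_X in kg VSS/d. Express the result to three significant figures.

Effluent substrate depends only on kinetics and SRT: S = K_s(1 + k_d θ_c) / [θ_c(Yk − k_d) − 1] = 88.4 × (1 + 0.0424 × 9.77) / [9.77 × (0.456 × 4.96 − 0.0424) − 1] = 125.0 / 20.68 = 6.045 mg/L.
Observed yield with endogenous decay: Y_obs = Y / (1 + k_d·θ_c) = 0.456 / (1 + 0.0424 × 9.77) = 0.456 / 1.414 = 0.3224 g VSS/g bCOD.
Substrate removed = Q·(S₀ − S) = 2420 m³/d × (2050 − 6.04) g/m³ = 4.95×10^6 g/d = 4946 kg/d.
So the net sludge growth is P_X = 0.3224 × 4946 = 1595 kg VSS/d.

P_X ≈ 1590 kg VSS/d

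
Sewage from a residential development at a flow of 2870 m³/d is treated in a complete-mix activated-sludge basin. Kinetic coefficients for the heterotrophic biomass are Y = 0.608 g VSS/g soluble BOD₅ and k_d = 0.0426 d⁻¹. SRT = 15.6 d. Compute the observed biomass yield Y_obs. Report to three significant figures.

Y_obs ≈ 0.365 g VSS/g soluble BOD₅

Y_obs = Y / (1 + k_d θ_c) = 0.608 / (1 + 0.0426 × 15.6) = 0.608 / 1.665 = 0.3653.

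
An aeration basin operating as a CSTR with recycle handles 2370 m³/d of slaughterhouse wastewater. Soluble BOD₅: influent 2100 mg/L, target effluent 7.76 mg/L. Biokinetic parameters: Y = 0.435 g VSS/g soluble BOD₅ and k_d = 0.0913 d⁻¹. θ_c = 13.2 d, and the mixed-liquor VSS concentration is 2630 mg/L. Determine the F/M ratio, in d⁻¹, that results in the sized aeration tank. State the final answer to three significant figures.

F/M ≈ 0.385 d⁻¹

From the SRT design equation V = Y Q (S₀−S) θ_c / [X (1 + k_d θ_c)] = 0.435 × 2370 × (2100 − 7.76) × 13.2 / [2630 × (1 + 0.0913 × 13.2)] = 2.85×10^7 / 5800 = 4909 m³.
F/M = Q·S₀ / (V·X) = 2370 × 2100 / (4909 × 2630) = 0.3855 g soluble BOD₅·(g VSS·d)⁻¹.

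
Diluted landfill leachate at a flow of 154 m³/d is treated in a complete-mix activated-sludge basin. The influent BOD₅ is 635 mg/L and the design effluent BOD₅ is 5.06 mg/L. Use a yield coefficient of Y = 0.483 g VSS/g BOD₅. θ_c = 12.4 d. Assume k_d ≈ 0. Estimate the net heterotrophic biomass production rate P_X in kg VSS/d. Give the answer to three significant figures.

No decay correction is needed, so Y_obs = Y = 0.483.
ΔS = 635 − 5.06 = 629.9 mg/L, so the substrate removal rate is 154 × 629.9/1000 = 97.01 kg BOD₅/d.
Biomass produced: P_X = Y_obs·Q·ΔS = 0.4830 × 97.01 ≈ 46.86 kg VSS/d.

P_X ≈ 46.9 kg VSS/d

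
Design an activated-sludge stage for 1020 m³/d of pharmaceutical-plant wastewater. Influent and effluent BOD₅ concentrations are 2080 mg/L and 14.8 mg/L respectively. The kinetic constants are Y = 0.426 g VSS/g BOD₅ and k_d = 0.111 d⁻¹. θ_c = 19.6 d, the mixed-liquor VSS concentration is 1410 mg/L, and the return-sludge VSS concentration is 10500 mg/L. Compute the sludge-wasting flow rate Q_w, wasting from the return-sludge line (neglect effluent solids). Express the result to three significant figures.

Q_w ≈ 26.9 m³/d

Steady-state biomass mass balance: V·X·(1 + k_d·θ_c) = Y·Q·(S₀ − S)·θ_c, so V = 0.426 × 1020 × (2080 − 14.8) × 19.6 / [1410 × (1 + 0.111 × 19.6)] = 1.76×10^7 / 4478 = 3928 m³.
Q_w = (V·X)/(θ_c X_r) = 3928 × 1410 / (19.6 × 10500) = 26.91 m³/d.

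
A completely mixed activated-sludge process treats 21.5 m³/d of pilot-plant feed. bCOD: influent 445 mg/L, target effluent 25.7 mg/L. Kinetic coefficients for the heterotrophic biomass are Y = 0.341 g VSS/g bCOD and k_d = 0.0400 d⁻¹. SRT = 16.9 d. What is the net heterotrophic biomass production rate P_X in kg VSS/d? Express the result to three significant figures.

Y_obs = Y / (1 + k_d θ_c) = 0.341 / (1 + 0.0400 × 16.9) = 0.341 / 1.676 = 0.2035.
Q·(S₀ − S) = 21.5 × (445 − 25.7) × 10⁻³ = 9.015 kg/d removed.
P_X = Y_obs · Q(S₀ − S) = 0.2035 × 9.015 = 1.834 kg VSS/d.

P_X ≈ 1.83 kg VSS/d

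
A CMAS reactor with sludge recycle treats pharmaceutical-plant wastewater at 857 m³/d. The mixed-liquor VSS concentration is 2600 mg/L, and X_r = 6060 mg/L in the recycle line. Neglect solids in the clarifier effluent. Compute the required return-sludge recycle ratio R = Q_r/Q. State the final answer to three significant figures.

Solids balance on the clarifier gives (1+R)X = R·X_r, so R = X/(X_r − X) = 2600 / (6060 − 2600) = 0.7514.

R ≈ 0.751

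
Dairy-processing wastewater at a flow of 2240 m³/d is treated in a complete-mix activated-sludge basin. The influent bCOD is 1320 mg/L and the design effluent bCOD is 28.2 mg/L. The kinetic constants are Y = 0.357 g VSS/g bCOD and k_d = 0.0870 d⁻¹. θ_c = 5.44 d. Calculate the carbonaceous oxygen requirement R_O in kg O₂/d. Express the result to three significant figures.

Correct the yield for decay: Y_obs = Y/(1 + k_d θ_c) = 0.357 / (1 + 0.0870 × 5.44) = 0.357 / 1.473 = 0.2423.
Q·(S₀ − S) = 2240 × (1320 − 28.2) × 10⁻³ = 2894 kg/d removed.
Biomass synthesised: P_X = Y_obs × 2894 = 701.2 kg VSS/d.
R_O = Q·ΔS − 1.42 P_X = 2894 − 995.7 = 1898 kg O₂/d.

R_O ≈ 1900 kg O₂/d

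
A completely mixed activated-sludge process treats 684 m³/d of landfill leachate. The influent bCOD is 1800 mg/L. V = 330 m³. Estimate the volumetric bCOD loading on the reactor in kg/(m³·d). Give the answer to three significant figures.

Volumetric loading L_v = Q·S₀ / V = 684 × 1800 g/m³ / 330.0 m³ = 3731 g/(m³·d) = 3.731 kg bCOD/(m³·d).

L_v ≈ 3.73 kg bCOD/(m³·d)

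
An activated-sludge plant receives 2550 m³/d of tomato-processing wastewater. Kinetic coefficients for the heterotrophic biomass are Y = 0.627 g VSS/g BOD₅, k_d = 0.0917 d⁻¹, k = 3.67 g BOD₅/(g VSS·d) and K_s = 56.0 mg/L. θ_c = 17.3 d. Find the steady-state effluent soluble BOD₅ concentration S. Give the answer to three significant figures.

S ≈ 3.89 mg/L

For a completely mixed reactor with recycle the Lawrence–McCarty relation gives S = K_s·(1 + k_d·θ_c) / [θ_c·(Y·k − k_d) − 1] = 56.0 × (1 + 0.0917 × 17.3) / [17.3 × (0.627 × 3.67 − 0.0917) − 1] = 144.8 / 37.22 = 3.891 mg/L.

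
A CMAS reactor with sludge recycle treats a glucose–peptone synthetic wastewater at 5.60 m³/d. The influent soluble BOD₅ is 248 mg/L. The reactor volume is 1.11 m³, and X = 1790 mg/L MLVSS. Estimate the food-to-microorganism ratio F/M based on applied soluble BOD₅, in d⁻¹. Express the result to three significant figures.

F/M = Q·S₀ / (V·X) = 5.60 × 248 / (1.110 × 1790) = 0.6990 g soluble BOD₅·(g VSS·d)⁻¹.

F/M ≈ 0.699 d⁻¹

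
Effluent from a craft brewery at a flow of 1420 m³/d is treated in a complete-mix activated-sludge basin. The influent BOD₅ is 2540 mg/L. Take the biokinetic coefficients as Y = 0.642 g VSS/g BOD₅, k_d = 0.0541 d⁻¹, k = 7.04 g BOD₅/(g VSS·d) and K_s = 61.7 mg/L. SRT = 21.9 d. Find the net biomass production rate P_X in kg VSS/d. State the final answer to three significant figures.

P_X ≈ 1060 kg VSS/d

Effluent substrate depends only on kinetics and SRT: S = K_s(1 + k_d θ_c) / [θ_c(Yk − k_d) − 1] = 61.7 × (1 + 0.0541 × 21.9) / [21.9 × (0.642 × 7.04 − 0.0541) − 1] = 134.8 / 96.80 = 1.393 mg/L.
The observed yield is Y_obs = Y/(1 + k_d·θ_c) = 0.642 / (1 + 0.0541 × 21.9) = 0.642 / 2.185 = 0.2938 g VSS per g BOD₅ removed.
ΔS = 2540 − 1.39 = 2539 mg/L, so the substrate removal rate is 1420 × 2539/1000 = 3605 kg BOD₅/d.
So the net sludge growth is P_X = 0.2938 × 3605 = 1059 kg VSS/d.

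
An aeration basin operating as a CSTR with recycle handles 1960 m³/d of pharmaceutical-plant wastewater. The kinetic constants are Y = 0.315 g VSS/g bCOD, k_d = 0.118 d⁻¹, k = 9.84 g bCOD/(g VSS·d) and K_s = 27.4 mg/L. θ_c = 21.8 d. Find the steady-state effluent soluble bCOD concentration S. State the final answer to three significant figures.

For a completely mixed reactor with recycle the Lawrence–McCarty relation gives S = K_s·(1 + k_d·θ_c) / [θ_c·(Y·k − k_d) − 1] = 27.4 × (1 + 0.118 × 21.8) / [21.8 × (0.315 × 9.84 − 0.118) − 1] = 97.88 / 64.00 = 1.529 mg/L.

S ≈ 1.53 mg/L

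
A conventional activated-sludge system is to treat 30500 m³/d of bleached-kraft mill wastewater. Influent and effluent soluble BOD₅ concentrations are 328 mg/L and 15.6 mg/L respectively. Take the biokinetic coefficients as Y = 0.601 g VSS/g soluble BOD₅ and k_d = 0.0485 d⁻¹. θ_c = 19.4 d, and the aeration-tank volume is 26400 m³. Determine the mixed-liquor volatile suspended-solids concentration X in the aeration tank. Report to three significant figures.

X ≈ 2170 mg/L

From V·X·(1 + k_d·θ_c) = Y·Q·(S₀ − S)·θ_c: X = 0.601 × 30500 × (328 − 15.6) × 19.4 / [26400 × (1 + 0.0485 × 19.4)] = 2168 mg/L.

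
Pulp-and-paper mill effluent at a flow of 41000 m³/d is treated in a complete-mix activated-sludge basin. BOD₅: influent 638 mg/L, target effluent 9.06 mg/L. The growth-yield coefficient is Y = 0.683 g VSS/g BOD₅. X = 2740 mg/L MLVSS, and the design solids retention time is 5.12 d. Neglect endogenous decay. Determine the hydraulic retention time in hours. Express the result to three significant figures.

τ ≈ 19.3 h

With k_d = 0 the design equation reduces to V = Y Q (S₀−S) θ_c / X = 0.683 × 41000 × (638 − 9.06) × 5.12 / 2740 = 32910 m³.
τ = V/Q = 32910/41000 = 0.8027 d, or 19.26 h.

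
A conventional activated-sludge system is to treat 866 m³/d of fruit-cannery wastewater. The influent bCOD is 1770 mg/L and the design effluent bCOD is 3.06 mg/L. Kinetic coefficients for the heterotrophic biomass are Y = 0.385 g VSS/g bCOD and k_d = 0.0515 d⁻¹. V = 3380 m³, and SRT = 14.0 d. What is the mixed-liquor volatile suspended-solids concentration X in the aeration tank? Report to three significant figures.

X ≈ 1420 mg/L

Solving the biomass balance for X: X = Y Q (S₀−S) θ_c / [V (1+k_d θ_c)] = 0.385 × 866 × (1770 − 3.06) × 14.0 / [3380 × (1 + 0.0515 × 14.0)] = 1418 mg/L.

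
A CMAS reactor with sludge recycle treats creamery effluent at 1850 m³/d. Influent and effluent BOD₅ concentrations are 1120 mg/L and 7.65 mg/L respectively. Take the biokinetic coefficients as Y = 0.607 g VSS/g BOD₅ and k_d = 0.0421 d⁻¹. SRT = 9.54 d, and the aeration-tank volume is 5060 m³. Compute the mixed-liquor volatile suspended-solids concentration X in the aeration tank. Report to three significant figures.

X ≈ 1680 mg/L

Solving the biomass balance for X: X = Y Q (S₀−S) θ_c / [V (1+k_d θ_c)] = 0.607 × 1850 × (1120 − 7.65) × 9.54 / [5060 × (1 + 0.0421 × 9.54)] = 1680 mg/L.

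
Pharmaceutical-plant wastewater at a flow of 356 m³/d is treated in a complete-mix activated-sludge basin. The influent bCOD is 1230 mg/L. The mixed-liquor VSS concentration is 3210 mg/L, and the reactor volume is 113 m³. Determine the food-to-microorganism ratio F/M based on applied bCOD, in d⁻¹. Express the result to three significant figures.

F/M ≈ 1.21 d⁻¹

Food-to-microorganism ratio F/M = Q S₀ / (V X) = 356 × 1230 / (113.0 × 3210) = 1.207 d⁻¹.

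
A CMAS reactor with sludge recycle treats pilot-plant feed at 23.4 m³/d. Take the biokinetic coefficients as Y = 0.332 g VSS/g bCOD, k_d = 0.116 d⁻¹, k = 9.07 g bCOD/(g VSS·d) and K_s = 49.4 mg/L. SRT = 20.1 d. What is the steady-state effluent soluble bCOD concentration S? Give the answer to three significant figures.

S ≈ 2.88 mg/L

From the Monod/SRT balance for a CMAS, S = K_s·(1+k_d θ_c)/[θ_c·(Y k − k_d) − 1] = 49.4 × (1 + 0.116 × 20.1) / [20.1 × (0.332 × 9.07 − 0.116) − 1] = 164.6 / 57.19 = 2.878 mg/L.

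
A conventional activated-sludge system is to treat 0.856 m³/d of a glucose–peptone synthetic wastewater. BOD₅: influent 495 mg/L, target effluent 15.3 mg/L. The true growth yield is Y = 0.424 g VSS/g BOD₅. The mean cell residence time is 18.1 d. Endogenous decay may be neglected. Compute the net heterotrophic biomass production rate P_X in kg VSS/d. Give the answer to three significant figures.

P_X ≈ 0.174 kg VSS/d

Since k_d ≈ 0, Y_obs = Y = 0.424 g VSS/g BOD₅.
Substrate removed = Q·(S₀ − S) = 0.856 m³/d × (495 − 15.3) g/m³ = 4.11×10^2 g/d = 0.4106 kg/d.
P_X = Y_obs · Q(S₀ − S) = 0.4240 × 0.4106 = 0.1741 kg VSS/d.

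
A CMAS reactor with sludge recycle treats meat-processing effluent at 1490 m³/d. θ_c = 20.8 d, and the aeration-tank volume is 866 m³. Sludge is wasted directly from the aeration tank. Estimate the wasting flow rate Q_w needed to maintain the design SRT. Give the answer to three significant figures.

Wasting from the aeration tank: Q_w = V / θ_c = 866.0 / 20.8 = 41.63 m³/d.

Q_w ≈ 41.6 m³/d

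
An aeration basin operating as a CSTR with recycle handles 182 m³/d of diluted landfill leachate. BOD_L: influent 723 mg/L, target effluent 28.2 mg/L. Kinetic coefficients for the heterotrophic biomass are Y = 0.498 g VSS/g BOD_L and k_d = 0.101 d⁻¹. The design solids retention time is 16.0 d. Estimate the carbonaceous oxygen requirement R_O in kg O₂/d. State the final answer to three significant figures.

R_O ≈ 92.3 kg O₂/d

Observed yield with endogenous decay: Y_obs = Y / (1 + k_d·θ_c) = 0.498 / (1 + 0.101 × 16.0) = 0.498 / 2.616 = 0.1904 g VSS/g BOD_L.
Mass of BOD_L removed per day: Q(S₀ − S) = 182 × 694.8 g/m³ = 126.5 kg/d.
Biomass synthesised: P_X = Y_obs × 126.5 = 24.07 kg VSS/d.
Carbonaceous O₂ demand = substrate oxidised − cell-mass equivalent = 126.5 − 1.42 × 24.07 = 92.27 kg O₂/d.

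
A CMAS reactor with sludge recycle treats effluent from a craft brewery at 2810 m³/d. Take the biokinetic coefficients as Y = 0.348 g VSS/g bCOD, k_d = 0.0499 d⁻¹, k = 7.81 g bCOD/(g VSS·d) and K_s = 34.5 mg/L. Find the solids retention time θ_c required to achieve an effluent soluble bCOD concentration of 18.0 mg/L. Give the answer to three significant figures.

Specific growth rate at S = 18.0 mg/L: μ = YkS/(K_s+S) = 0.348·7.81·18.0/(34.5+18.0) = 0.9318 d⁻¹.
θ_c = 1/(μ − k_d) = 1/(0.9318 − 0.0499) = 1/0.8819 = 1.134 d.

θ_c ≈ 1.13 d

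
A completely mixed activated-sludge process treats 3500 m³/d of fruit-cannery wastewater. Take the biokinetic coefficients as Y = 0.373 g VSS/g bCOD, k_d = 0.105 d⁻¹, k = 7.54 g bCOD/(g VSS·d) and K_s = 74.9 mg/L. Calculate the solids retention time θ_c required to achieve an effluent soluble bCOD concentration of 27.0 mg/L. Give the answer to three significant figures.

θ_c ≈ 1.56 d

From 1/θ_c = Y·k·S/(K_s + S) − k_d: Y·k·S/(K_s+S) = 0.373 × 7.54 × 27.0 / (74.9 + 27.0) = 0.7452 d⁻¹.
1/θ_c = 0.7452 − 0.105 = 0.6402 d⁻¹, so θ_c = 1.562 d.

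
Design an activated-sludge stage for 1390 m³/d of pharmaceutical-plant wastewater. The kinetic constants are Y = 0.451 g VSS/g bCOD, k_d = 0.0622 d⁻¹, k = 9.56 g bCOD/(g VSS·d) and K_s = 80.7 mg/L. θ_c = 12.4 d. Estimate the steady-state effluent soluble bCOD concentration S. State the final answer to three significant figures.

Effluent substrate depends only on kinetics and SRT: S = K_s(1 + k_d θ_c) / [θ_c(Yk − k_d) − 1] = 80.7 × (1 + 0.0622 × 12.4) / [12.4 × (0.451 × 9.56 − 0.0622) − 1] = 142.9 / 51.69 = 2.765 mg/L.

S ≈ 2.77 mg/L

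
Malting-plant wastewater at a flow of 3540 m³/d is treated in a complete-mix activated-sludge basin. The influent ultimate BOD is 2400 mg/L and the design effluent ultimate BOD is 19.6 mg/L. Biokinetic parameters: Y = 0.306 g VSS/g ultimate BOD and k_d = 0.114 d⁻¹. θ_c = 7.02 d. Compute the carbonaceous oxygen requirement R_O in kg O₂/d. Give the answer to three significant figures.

The observed yield is Y_obs = Y/(1 + k_d·θ_c) = 0.306 / (1 + 0.114 × 7.02) = 0.306 / 1.800 = 0.1700 g VSS per g ultimate BOD removed.
Mass of ultimate BOD removed per day: Q(S₀ − S) = 3540 × 2380 g/m³ = 8427 kg/d.
Biomass synthesised: P_X = Y_obs × 8427 = 1432 kg VSS/d.
R_O = Q·(S₀ − S) − 1.42·P_X = 8427 − 1.42 × 1432 = 6393 kg O₂/d.

R_O ≈ 6390 kg O₂/d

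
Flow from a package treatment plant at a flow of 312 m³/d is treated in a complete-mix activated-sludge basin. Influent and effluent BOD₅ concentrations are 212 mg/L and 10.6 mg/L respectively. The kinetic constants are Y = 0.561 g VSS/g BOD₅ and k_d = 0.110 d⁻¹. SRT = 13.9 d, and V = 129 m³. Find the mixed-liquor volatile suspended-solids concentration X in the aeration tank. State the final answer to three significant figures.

X = Y·Q·ΔS·θ_c / [V·(1 + k_d θ_c)] = 0.561 × 312 × (212 − 10.6) × 13.9 / [129 × (1 + 0.110 × 13.9)] = 1502 mg/L.

X ≈ 1500 mg/L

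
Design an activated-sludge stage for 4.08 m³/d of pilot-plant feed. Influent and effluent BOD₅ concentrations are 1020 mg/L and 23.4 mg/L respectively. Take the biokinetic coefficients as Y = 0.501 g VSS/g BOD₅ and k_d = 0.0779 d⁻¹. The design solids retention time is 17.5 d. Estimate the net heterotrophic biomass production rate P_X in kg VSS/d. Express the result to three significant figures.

P_X ≈ 0.862 kg VSS/d

Observed yield with endogenous decay: Y_obs = Y / (1 + k_d·θ_c) = 0.501 / (1 + 0.0779 × 17.5) = 0.501 / 2.363 = 0.2120 g VSS/g BOD₅.
Mass of BOD₅ removed per day: Q(S₀ − S) = 4.08 × 996.6 g/m³ = 4.066 kg/d.
Net biomass production P_X = Y_obs × Q·(S₀ − S) = 0.2120 × 4.066 = 0.8620 kg VSS/d.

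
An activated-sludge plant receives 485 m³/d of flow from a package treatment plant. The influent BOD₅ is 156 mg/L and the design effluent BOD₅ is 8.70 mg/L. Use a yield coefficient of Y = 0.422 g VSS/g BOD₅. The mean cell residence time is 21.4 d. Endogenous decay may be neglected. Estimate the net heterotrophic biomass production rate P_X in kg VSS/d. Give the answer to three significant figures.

P_X ≈ 30.1 kg VSS/d

With endogenous decay neglected, the observed yield equals the true yield: Y_obs = Y = 0.422 g VSS/g BOD₅.
ΔS = 156 − 8.70 = 147.3 mg/L, so the substrate removal rate is 485 × 147.3/1000 = 71.44 kg BOD₅/d.
Biomass produced: P_X = Y_obs·Q·ΔS = 0.4220 × 71.44 ≈ 30.15 kg VSS/d.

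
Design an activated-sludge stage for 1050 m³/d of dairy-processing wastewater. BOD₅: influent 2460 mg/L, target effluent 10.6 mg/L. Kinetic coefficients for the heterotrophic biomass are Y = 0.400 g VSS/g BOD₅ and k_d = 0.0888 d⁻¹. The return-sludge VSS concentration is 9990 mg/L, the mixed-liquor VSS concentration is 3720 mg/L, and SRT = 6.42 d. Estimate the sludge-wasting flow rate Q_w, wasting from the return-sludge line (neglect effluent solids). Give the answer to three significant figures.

From the SRT design equation V = Y Q (S₀−S) θ_c / [X (1 + k_d θ_c)] = 0.400 × 1050 × (2460 − 10.6) × 6.42 / [3720 × (1 + 0.0888 × 6.42)] = 6.6×10^6 / 5841 = 1131 m³.
θ_c = V·X/(Q_w·X_r) when wasting from the recycle, so Q_w = V·X/(θ_c·X_r) = 1131 × 3720 / (6.42 × 9990) = 65.59 m³/d.

Q_w ≈ 65.6 m³/d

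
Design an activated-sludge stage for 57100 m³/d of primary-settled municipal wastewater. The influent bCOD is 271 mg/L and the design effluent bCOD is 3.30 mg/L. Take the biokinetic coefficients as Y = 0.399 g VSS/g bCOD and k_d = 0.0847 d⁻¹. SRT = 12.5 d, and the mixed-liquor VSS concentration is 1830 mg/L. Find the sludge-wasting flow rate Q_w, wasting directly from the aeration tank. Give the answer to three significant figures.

Q_w ≈ 1620 m³/d

Steady-state biomass mass balance: V·X·(1 + k_d·θ_c) = Y·Q·(S₀ − S)·θ_c, so V = 0.399 × 57100 × (271 − 3.30) × 12.5 / [1830 × (1 + 0.0847 × 12.5)] = 7.62×10^7 / 3768 = 20235 m³.
For wasting at MLVSS concentration, Q_w = V/θ_c = 20235/12.5 = 1619 m³/d.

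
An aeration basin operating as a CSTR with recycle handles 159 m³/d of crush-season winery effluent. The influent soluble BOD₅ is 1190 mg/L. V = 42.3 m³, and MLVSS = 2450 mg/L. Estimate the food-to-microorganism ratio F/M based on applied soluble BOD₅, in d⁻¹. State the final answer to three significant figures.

F/M ≈ 1.83 d⁻¹

F/M = applied load / biomass = Q·S₀/(V·X) = 159 × 1190 / (42.30 × 2450) = 1.826 d⁻¹.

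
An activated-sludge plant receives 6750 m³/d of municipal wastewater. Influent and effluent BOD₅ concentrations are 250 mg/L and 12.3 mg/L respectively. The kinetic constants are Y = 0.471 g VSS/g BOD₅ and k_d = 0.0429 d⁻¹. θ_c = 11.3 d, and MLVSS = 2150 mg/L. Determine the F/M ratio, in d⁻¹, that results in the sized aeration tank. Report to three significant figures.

F/M ≈ 0.293 d⁻¹

Steady-state biomass mass balance: V·X·(1 + k_d·θ_c) = Y·Q·(S₀ − S)·θ_c, so V = 0.471 × 6750 × (250 − 12.3) × 11.3 / [2150 × (1 + 0.0429 × 11.3)] = 8.54×10^6 / 3192 = 2675 m³.
F/M = applied load / biomass = Q·S₀/(V·X) = 6750 × 250 / (2675 × 2150) = 0.2934 d⁻¹.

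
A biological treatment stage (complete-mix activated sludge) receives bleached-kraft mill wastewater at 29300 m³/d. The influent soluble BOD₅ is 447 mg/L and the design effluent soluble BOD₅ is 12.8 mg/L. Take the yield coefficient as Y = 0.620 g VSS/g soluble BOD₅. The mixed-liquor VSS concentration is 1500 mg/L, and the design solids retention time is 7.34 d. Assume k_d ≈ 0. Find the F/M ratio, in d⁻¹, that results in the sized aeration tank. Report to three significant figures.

With k_d = 0 the design equation reduces to V = Y Q (S₀−S) θ_c / X = 0.620 × 29300 × (447 − 12.8) × 7.34 / 1500 = 38597 m³.
Food-to-microorganism ratio F/M = Q S₀ / (V X) = 29300 × 447 / (38597 × 1500) = 0.2262 d⁻¹.

F/M ≈ 0.226 d⁻¹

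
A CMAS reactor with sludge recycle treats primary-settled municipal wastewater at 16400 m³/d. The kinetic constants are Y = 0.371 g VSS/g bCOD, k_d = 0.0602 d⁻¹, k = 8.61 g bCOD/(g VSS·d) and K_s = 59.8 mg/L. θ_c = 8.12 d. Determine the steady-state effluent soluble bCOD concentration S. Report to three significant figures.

For a completely mixed reactor with recycle the Lawrence–McCarty relation gives S = K_s·(1 + k_d·θ_c) / [θ_c·(Y·k − k_d) − 1] = 59.8 × (1 + 0.0602 × 8.12) / [8.12 × (0.371 × 8.61 − 0.0602) − 1] = 89.03 / 24.45 = 3.642 mg/L.

S ≈ 3.64 mg/L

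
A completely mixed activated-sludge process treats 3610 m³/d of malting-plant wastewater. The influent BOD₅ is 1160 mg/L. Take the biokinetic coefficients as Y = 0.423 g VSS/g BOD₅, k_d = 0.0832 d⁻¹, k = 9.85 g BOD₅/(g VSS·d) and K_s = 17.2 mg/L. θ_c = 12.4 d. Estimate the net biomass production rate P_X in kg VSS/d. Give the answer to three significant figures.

Effluent substrate depends only on kinetics and SRT: S = K_s(1 + k_d θ_c) / [θ_c(Yk − k_d) − 1] = 17.2 × (1 + 0.0832 × 12.4) / [12.4 × (0.423 × 9.85 − 0.0832) − 1] = 34.94 / 49.63 = 0.7041 mg/L.
Observed yield with endogenous decay: Y_obs = Y / (1 + k_d·θ_c) = 0.423 / (1 + 0.0832 × 12.4) = 0.423 / 2.032 = 0.2082 g VSS/g BOD₅.
ΔS = 1160 − 0.704 = 1159 mg/L, so the substrate removal rate is 3610 × 1159/1000 = 4185 kg BOD₅/d.
Net biomass production P_X = Y_obs × Q·(S₀ − S) = 0.2082 × 4185 = 871.3 kg VSS/d.

P_X ≈ 871 kg VSS/d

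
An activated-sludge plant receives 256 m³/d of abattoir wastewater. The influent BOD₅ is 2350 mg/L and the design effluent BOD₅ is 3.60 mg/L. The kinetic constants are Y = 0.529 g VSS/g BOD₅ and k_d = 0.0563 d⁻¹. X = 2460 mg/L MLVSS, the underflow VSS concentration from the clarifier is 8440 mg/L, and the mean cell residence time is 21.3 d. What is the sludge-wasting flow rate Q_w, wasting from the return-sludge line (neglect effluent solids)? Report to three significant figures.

Steady-state biomass mass balance: V·X·(1 + k_d·θ_c) = Y·Q·(S₀ − S)·θ_c, so V = 0.529 × 256 × (2350 − 3.60) × 21.3 / [2460 × (1 + 0.0563 × 21.3)] = 6.77×10^6 / 5410 = 1251 m³.
Q_w = (V·X)/(θ_c X_r) = 1251 × 2460 / (21.3 × 8440) = 17.12 m³/d.

Q_w ≈ 17.1 m³/d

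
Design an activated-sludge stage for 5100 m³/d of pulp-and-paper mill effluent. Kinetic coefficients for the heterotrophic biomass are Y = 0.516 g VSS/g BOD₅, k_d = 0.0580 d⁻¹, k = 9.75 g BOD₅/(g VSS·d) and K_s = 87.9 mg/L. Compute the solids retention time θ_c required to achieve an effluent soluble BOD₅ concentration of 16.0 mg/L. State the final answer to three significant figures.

From 1/θ_c = Y·k·S/(K_s + S) − k_d: Y·k·S/(K_s+S) = 0.516 × 9.75 × 16.0 / (87.9 + 16.0) = 0.7747 d⁻¹.
Then 1/θ_c = μ − k_d = 0.7747 − 0.0580 = 0.7167 d⁻¹, giving θ_c = 1.395 d.

θ_c ≈ 1.40 d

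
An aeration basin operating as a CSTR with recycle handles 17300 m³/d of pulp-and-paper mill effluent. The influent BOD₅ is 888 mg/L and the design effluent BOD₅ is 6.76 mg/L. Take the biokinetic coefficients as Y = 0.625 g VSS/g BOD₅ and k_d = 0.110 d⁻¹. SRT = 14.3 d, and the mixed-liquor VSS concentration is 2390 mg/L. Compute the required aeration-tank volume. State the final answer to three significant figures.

Steady-state biomass mass balance: V·X·(1 + k_d·θ_c) = Y·Q·(S₀ − S)·θ_c, so V = 0.625 × 17300 × (888 − 6.76) × 14.3 / [2390 × (1 + 0.110 × 14.3)] = 1.36×10^8 / 6149 = 22157 m³.

V ≈ 22200 m³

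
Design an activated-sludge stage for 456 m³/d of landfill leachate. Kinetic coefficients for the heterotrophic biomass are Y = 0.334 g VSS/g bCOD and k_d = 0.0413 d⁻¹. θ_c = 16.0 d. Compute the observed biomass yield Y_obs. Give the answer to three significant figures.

Y_obs ≈ 0.201 g VSS/g bCOD

The observed yield is Y_obs = Y/(1 + k_d·θ_c) = 0.334 / (1 + 0.0413 × 16.0) = 0.334 / 1.661 = 0.2011 g VSS per g bCOD removed.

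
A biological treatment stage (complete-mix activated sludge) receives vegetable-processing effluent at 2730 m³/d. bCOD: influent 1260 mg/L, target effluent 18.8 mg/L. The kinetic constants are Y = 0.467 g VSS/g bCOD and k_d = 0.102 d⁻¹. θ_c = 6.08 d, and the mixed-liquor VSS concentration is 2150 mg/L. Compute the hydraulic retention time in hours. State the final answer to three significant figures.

From the SRT design equation V = Y Q (S₀−S) θ_c / [X (1 + k_d θ_c)] = 0.467 × 2730 × (1260 − 18.8) × 6.08 / [2150 × (1 + 0.102 × 6.08)] = 9.62×10^6 / 3483 = 2762 m³.
τ = V/Q = 2762/2730 = 1.012 d, or 24.28 h.

τ ≈ 24.3 h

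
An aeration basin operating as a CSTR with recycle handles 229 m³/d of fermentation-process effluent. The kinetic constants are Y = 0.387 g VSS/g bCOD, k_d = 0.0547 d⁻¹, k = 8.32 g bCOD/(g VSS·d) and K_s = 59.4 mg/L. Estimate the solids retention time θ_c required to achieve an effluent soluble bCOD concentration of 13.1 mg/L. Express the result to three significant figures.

θ_c ≈ 1.90 d

At the target effluent, Y k S/(K_s+S) = 0.387×8.32×13.1/72.50 = 0.5818 d⁻¹.
1/θ_c = 0.5818 − 0.0547 = 0.5271 d⁻¹, so θ_c = 1.897 d.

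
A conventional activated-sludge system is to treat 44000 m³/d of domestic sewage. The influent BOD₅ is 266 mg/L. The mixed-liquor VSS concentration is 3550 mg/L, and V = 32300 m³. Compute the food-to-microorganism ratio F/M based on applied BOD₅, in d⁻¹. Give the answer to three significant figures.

F/M ≈ 0.102 d⁻¹

F/M = Q·S₀ / (V·X) = 44000 × 266 / (32300 × 3550) = 0.1021 g BOD₅·(g VSS·d)⁻¹.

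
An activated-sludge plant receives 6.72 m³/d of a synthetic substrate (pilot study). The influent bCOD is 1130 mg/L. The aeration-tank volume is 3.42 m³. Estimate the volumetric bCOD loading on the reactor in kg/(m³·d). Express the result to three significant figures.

L_v ≈ 2.22 kg bCOD/(m³·d)

L_v = Q S₀ / V = 6.72 × 1130 × 10⁻³ / 3.420 = 2.220 kg/(m³·d).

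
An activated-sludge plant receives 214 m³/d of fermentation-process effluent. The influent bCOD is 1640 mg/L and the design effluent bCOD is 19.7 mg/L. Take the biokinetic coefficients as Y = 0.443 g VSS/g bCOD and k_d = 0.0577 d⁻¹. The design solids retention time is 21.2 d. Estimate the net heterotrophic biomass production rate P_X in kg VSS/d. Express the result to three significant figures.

Correct the yield for decay: Y_obs = Y/(1 + k_d θ_c) = 0.443 / (1 + 0.0577 × 21.2) = 0.443 / 2.223 = 0.1993.
Q·(S₀ − S) = 214 × (1640 − 19.7) × 10⁻³ = 346.7 kg/d removed.
So the net sludge growth is P_X = 0.1993 × 346.7 = 69.09 kg VSS/d.

P_X ≈ 69.1 kg VSS/d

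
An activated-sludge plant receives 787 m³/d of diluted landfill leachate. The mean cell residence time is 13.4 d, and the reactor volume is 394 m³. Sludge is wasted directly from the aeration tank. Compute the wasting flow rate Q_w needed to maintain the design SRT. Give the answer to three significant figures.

Q_w ≈ 29.4 m³/d

For wasting at MLVSS concentration, Q_w = V/θ_c = 394.0/13.4 = 29.40 m³/d.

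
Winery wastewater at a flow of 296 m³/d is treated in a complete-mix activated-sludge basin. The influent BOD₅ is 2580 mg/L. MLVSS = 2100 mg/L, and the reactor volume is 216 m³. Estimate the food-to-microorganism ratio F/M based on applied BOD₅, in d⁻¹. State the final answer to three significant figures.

F/M ≈ 1.68 d⁻¹

F/M = applied load / biomass = Q·S₀/(V·X) = 296 × 2580 / (216.0 × 2100) = 1.684 d⁻¹.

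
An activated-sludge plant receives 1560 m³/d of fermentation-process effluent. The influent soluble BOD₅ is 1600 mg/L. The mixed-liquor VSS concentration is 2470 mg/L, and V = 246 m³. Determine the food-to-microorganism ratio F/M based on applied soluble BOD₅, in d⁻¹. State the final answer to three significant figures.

F/M = Q·S₀ / (V·X) = 1560 × 1600 / (246.0 × 2470) = 4.108 g soluble BOD₅·(g VSS·d)⁻¹.

F/M ≈ 4.11 d⁻¹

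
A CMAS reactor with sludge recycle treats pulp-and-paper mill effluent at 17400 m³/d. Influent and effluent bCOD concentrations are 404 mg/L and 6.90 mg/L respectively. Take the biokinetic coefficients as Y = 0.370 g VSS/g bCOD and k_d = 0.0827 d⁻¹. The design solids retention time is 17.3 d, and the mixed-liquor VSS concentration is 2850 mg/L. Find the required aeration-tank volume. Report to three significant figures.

V ≈ 6380 m³

From the SRT design equation V = Y Q (S₀−S) θ_c / [X (1 + k_d θ_c)] = 0.370 × 17400 × (404 − 6.90) × 17.3 / [2850 × (1 + 0.0827 × 17.3)] = 4.42×10^7 / 6928 = 6384 m³.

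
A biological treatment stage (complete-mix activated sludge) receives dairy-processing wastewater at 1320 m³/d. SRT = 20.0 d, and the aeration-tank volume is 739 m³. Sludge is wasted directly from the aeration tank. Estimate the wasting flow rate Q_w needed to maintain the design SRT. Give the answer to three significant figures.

Q_w ≈ 37.0 m³/d

Wasting from the aeration tank: Q_w = V / θ_c = 739.0 / 20.0 = 36.95 m³/d.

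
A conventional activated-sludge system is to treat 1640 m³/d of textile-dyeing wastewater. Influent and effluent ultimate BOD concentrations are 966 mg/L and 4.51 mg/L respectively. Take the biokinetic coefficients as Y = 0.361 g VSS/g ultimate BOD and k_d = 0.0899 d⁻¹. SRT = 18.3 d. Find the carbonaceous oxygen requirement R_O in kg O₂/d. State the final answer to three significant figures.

The observed yield is Y_obs = Y/(1 + k_d·θ_c) = 0.361 / (1 + 0.0899 × 18.3) = 0.361 / 2.645 = 0.1365 g VSS per g ultimate BOD removed.
Substrate removed = Q·(S₀ − S) = 1640 m³/d × (966 − 4.51) g/m³ = 1.58×10^6 g/d = 1577 kg/d.
Biomass synthesised: P_X = Y_obs × 1577 = 215.2 kg VSS/d.
Carbonaceous O₂ demand = substrate oxidised − cell-mass equivalent = 1577 − 1.42 × 215.2 = 1271 kg O₂/d.

R_O ≈ 1270 kg O₂/d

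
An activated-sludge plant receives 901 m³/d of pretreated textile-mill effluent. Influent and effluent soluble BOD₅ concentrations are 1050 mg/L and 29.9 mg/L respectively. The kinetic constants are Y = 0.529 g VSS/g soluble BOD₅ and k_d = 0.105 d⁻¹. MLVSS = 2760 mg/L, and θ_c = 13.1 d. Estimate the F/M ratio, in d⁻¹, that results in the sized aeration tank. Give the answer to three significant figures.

F/M ≈ 0.353 d⁻¹

Steady-state biomass mass balance: V·X·(1 + k_d·θ_c) = Y·Q·(S₀ − S)·θ_c, so V = 0.529 × 901 × (1050 − 29.9) × 13.1 / [2760 × (1 + 0.105 × 13.1)] = 6.37×10^6 / 6556 = 971.5 m³.
F/M = applied load / biomass = Q·S₀/(V·X) = 901 × 1050 / (971.5 × 2760) = 0.3528 d⁻¹.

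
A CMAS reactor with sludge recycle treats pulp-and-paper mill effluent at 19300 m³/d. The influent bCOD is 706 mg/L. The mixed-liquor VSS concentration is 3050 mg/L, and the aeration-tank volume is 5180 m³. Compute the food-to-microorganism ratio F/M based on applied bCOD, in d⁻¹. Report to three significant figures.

F/M ≈ 0.862 d⁻¹

Food-to-microorganism ratio F/M = Q S₀ / (V X) = 19300 × 706 / (5180 × 3050) = 0.8624 d⁻¹.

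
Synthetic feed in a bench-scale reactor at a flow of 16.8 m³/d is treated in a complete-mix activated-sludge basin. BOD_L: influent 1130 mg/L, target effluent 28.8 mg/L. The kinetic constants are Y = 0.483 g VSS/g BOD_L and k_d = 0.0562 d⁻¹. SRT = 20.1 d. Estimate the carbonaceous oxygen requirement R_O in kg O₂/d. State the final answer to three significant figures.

R_O ≈ 12.5 kg O₂/d

Observed yield with endogenous decay: Y_obs = Y / (1 + k_d·θ_c) = 0.483 / (1 + 0.0562 × 20.1) = 0.483 / 2.130 = 0.2268 g VSS/g BOD_L.
ΔS = 1130 − 28.8 = 1101 mg/L, so the substrate removal rate is 16.8 × 1101/1000 = 18.50 kg BOD_L/d.
Net sludge production P_X = 0.2268 × 18.50 = 4.196 kg VSS/d.
R_O = Q·ΔS − 1.42 P_X = 18.50 − 5.958 = 12.54 kg O₂/d.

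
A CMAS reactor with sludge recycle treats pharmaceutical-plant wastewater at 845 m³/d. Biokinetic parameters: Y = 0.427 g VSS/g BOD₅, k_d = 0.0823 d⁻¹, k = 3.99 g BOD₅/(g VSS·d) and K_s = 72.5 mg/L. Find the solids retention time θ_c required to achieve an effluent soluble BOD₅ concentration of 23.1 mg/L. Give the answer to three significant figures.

θ_c ≈ 3.04 d

Specific growth rate at S = 23.1 mg/L: μ = YkS/(K_s+S) = 0.427·3.99·23.1/(72.5+23.1) = 0.4117 d⁻¹.
1/θ_c = 0.4117 − 0.0823 = 0.3294 d⁻¹, so θ_c = 3.036 d.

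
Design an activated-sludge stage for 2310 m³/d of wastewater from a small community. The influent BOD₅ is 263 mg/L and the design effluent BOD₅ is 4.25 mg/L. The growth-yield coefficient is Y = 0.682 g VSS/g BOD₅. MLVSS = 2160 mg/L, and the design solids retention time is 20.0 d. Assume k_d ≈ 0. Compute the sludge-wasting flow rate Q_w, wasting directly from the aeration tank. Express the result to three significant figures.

With k_d = 0 the design equation reduces to V = Y Q (S₀−S) θ_c / X = 0.682 × 2310 × (263 − 4.25) × 20.0 / 2160 = 3774 m³.
With mixed-liquor wasting, θ_c = V/Q_w, so Q_w = V/θ_c = 3774/20.0 = 188.7 m³/d.

Q_w ≈ 189 m³/d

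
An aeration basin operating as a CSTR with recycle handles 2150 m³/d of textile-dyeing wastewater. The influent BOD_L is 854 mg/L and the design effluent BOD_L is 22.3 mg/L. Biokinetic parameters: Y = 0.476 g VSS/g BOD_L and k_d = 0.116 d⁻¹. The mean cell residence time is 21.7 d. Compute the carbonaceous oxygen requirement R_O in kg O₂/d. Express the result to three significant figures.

The observed yield is Y_obs = Y/(1 + k_d·θ_c) = 0.476 / (1 + 0.116 × 21.7) = 0.476 / 3.517 = 0.1353 g VSS per g BOD_L removed.
ΔS = 854 − 22.3 = 831.7 mg/L, so the substrate removal rate is 2150 × 831.7/1000 = 1788 kg BOD_L/d.
P_X = Y_obs·Q·(S₀ − S) = 0.1353 × 1788 = 242.0 kg VSS/d.
Carbonaceous O₂ demand = substrate oxidised − cell-mass equivalent = 1788 − 1.42 × 242.0 = 1445 kg O₂/d.

R_O ≈ 1440 kg O₂/d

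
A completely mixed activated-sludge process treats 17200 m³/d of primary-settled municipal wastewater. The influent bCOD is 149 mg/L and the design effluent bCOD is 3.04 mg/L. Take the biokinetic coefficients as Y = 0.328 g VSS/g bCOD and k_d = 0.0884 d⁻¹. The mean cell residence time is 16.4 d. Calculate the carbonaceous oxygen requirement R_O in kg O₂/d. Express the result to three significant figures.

Y_obs = Y / (1 + k_d θ_c) = 0.328 / (1 + 0.0884 × 16.4) = 0.328 / 2.450 = 0.1339.
Mass of bCOD removed per day: Q(S₀ − S) = 17200 × 146.0 g/m³ = 2511 kg/d.
Net sludge production P_X = 0.1339 × 2511 = 336.1 kg VSS/d.
Carbonaceous O₂ demand = substrate oxidised − cell-mass equivalent = 2511 − 1.42 × 336.1 = 2033 kg O₂/d.

R_O ≈ 2030 kg O₂/d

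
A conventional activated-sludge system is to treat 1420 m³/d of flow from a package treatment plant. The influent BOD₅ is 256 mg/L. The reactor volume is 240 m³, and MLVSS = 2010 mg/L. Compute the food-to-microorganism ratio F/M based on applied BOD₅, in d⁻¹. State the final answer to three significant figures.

F/M ≈ 0.754 d⁻¹

F/M = applied load / biomass = Q·S₀/(V·X) = 1420 × 256 / (240.0 × 2010) = 0.7536 d⁻¹.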